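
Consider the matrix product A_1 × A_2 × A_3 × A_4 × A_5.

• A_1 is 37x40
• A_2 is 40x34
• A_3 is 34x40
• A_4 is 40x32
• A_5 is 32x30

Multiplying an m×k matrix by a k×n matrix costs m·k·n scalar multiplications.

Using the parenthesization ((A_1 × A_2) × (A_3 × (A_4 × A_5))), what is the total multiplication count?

(A_1 × A_2): 37×40 by 40×34 → 37×34, cost 37·40·34 = 50320
(A_4 × A_5): 40×32 by 32×30 → 40×30, cost 40·32·30 = 38400
(A_3 × (A_4 × A_5)): 34×40 by 40×30 → 34×30, cost 34·40·30 = 40800; cumulative 79200
((A_1 × A_2) × (A_3 × (A_4 × A_5))): 37×34 by 34×30 → 37×30, cost 37·34·30 = 37740; cumulative 167260
Total: 167260 scalar multiplications.

167260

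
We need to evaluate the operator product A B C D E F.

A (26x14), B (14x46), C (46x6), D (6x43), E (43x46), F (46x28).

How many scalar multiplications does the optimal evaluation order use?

Adjacent pairs: AB = 26·14·46 = 16744; BC = 14·46·6 = 3864; CD = 46·6·43 = 11868; DE = 6·43·46 = 11868; EF = 43·46·28 = 55384.
Length 3: A..C: k=1: 0+3864+26·14·6=6048; k=2: 16744+0+26·46·6=23920 → min 6048 | B..D: k=2: 0+11868+14·46·43=39560; k=3: 3864+0+14·6·43=7476 → min 7476 | C..E: k=3: 0+11868+46·6·46=24564; k=4: 11868+0+46·43·46=102856 → min 24564 | D..F: k=4: 0+55384+6·43·28=62608; k=5: 11868+0+6·46·28=19596 → min 19596.
Length 4: A..D: k=1: 0+7476+26·14·43=23128; k=2: 16744+11868+26·46·43=80040; k=3: 6048+0+26·6·43=12756 → min 12756 | B..E: k=2: 0+24564+14·46·46=54188; k=3: 3864+11868+14·6·46=19596; k=4: 7476+0+14·43·46=35168 → min 19596 | C..F: k=3: 0+19596+46·6·28=27324; k=4: 11868+55384+46·43·28=122636; k=5: 24564+0+46·46·28=83812 → min 27324.
Length 5: A..E: k=1: 0+19596+26·14·46=36340; k=2: 16744+24564+26·46·46=96324; k=3: 6048+11868+26·6·46=25092; k=4: 12756+0+26·43·46=64184 → min 25092 | B..F: k=2: 0+27324+14·46·28=45356; k=3: 3864+19596+14·6·28=25812; k=4: 7476+55384+14·43·28=79716; k=5: 19596+0+14·46·28=37628 → min 25812.
Length 6: A..F: k=1: 0+25812+26·14·28=36004; k=2: 16744+27324+26·46·28=77556; k=3: 6048+19596+26·6·28=30012; k=4: 12756+55384+26·43·28=99444; k=5: 25092+0+26·46·28=58580 → min 30012.
Optimal order: ((A (B C)) ((D E) F)) with cost 30012.

30012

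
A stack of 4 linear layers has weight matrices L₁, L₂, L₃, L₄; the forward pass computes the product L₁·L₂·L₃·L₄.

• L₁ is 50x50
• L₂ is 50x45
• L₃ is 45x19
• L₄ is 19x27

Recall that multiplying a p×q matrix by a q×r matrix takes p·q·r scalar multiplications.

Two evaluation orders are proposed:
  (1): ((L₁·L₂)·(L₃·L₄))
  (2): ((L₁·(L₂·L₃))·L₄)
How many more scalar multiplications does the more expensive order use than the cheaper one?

80435

Order (1) = ((L₁·L₂)·(L₃·L₄)): (L₁·L₂): 50×50 by 50×45 → 50×45, cost 50·50·45 = 112500; (L₃·L₄): 45×19 by 19×27 → 45×27, cost 45·19·27 = 23085; ((L₁·L₂)·(L₃·L₄)): 50×45 by 45×27 → 50×27, cost 50·45·27 = 60750; cumulative 196335. Total 196335.
Order (2) = ((L₁·(L₂·L₃))·L₄): (L₂·L₃): 50×45 by 45×19 → 50×19, cost 50·45·19 = 42750; (L₁·(L₂·L₃)): 50×50 by 50×19 → 50×19, cost 50·50·19 = 47500; cumulative 90250; ((L₁·(L₂·L₃))·L₄): 50×19 by 19×27 → 50×27, cost 50·19·27 = 25650; cumulative 115900. Total 115900.
Difference: |196335 − 115900| = 80435.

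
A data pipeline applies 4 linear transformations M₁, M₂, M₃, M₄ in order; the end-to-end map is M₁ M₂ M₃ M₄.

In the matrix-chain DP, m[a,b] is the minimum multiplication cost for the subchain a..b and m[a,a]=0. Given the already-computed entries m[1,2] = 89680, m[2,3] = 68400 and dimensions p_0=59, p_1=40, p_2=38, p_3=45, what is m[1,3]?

174600

m[1,3] = min over k∈[1,2] of m[1,k]+m[k+1,3]+p_{0}·p_k·p_{3}.
k=1: 0 + 68400 + 59·40·45 = 174600; k=2: 89680 + 0 + 59·38·45 = 190570.
Minimum: 174600 at k=1.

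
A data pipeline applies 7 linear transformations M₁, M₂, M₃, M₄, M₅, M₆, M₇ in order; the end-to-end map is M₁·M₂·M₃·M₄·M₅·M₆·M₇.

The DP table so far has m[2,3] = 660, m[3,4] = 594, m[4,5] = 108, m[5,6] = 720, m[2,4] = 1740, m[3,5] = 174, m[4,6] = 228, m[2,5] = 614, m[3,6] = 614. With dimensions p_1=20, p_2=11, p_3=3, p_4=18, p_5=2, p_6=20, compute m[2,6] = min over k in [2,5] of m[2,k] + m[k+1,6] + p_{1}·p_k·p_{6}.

m[2,6] = min over k∈[2,5] of m[2,k]+m[k+1,6]+p_{1}·p_k·p_{6}.
k=2: 0 + 614 + 20·11·20 = 5014; k=3: 660 + 228 + 20·3·20 = 2088; k=4: 1740 + 720 + 20·18·20 = 9660; k=5: 614 + 0 + 20·2·20 = 1414.
Minimum: 1414 at k=5.

1414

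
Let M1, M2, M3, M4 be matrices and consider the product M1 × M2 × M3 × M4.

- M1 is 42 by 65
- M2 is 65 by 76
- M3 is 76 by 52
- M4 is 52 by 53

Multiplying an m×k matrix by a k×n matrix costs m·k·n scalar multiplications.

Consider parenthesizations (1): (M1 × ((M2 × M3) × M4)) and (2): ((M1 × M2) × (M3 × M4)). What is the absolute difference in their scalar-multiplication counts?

Order (1) = (M1 × ((M2 × M3) × M4)): (M2 × M3): 65×76 by 76×52 → 65×52, cost 65·76·52 = 256880; ((M2 × M3) × M4): 65×52 by 52×53 → 65×53, cost 65·52·53 = 179140; cumulative 436020; (M1 × ((M2 × M3) × M4)): 42×65 by 65×53 → 42×53, cost 42·65·53 = 144690; cumulative 580710. Total 580710.
Order (2) = ((M1 × M2) × (M3 × M4)): (M1 × M2): 42×65 by 65×76 → 42×76, cost 42·65·76 = 207480; (M3 × M4): 76×52 by 52×53 → 76×53, cost 76·52·53 = 209456; ((M1 × M2) × (M3 × M4)): 42×76 by 76×53 → 42×53, cost 42·76·53 = 169176; cumulative 586112. Total 586112.
Difference: |580710 − 586112| = 5402.

5402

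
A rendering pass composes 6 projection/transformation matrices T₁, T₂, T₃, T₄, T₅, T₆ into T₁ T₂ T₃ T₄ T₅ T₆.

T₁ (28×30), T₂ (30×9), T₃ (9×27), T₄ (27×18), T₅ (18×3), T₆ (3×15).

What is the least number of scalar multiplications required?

Adjacent pairs: T₁T₂ = 28·30·9 = 7560; T₂T₃ = 30·9·27 = 7290; T₃T₄ = 9·27·18 = 4374; T₄T₅ = 27·18·3 = 1458; T₅T₆ = 18·3·15 = 810.
Length 3: T₁..T₃: k=1: 0+7290+28·30·27=29970; k=2: 7560+0+28·9·27=14364 → min 14364 | T₂..T₄: k=2: 0+4374+30·9·18=9234; k=3: 7290+0+30·27·18=21870 → min 9234 | T₃..T₅: k=3: 0+1458+9·27·3=2187; k=4: 4374+0+9·18·3=4860 → min 2187 | T₄..T₆: k=4: 0+810+27·18·15=8100; k=5: 1458+0+27·3·15=2673 → min 2673.
Length 4: T₁..T₄: k=1: 0+9234+28·30·18=24354; k=2: 7560+4374+28·9·18=16470; k=3: 14364+0+28·27·18=27972 → min 16470 | T₂..T₅: k=2: 0+2187+30·9·3=2997; k=3: 7290+1458+30·27·3=11178; k=4: 9234+0+30·18·3=10854 → min 2997 | T₃..T₆: k=3: 0+2673+9·27·15=6318; k=4: 4374+810+9·18·15=7614; k=5: 2187+0+9·3·15=2592 → min 2592.
Length 5: T₁..T₅: k=1: 0+2997+28·30·3=5517; k=2: 7560+2187+28·9·3=10503; k=3: 14364+1458+28·27·3=18090; k=4: 16470+0+28·18·3=17982 → min 5517 | T₂..T₆: k=2: 0+2592+30·9·15=6642; k=3: 7290+2673+30·27·15=22113; k=4: 9234+810+30·18·15=18144; k=5: 2997+0+30·3·15=4347 → min 4347.
Length 6: T₁..T₆: k=1: 0+4347+28·30·15=16947; k=2: 7560+2592+28·9·15=13932; k=3: 14364+2673+28·27·15=28377; k=4: 16470+810+28·18·15=24840; k=5: 5517+0+28·3·15=6777 → min 6777.
Optimal order: ((T₁ (T₂ (T₃ (T₄ T₅)))) T₆) with cost 6777.

6777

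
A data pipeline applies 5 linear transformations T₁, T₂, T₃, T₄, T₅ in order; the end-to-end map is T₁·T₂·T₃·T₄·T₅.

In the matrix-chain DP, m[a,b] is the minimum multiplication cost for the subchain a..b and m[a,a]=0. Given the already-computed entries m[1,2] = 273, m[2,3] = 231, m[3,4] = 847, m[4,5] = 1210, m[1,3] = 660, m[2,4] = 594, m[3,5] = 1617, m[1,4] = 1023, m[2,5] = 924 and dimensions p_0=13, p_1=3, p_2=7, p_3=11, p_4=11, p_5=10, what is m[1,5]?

1314

m[1,5] = min over k∈[1,4] of m[1,k]+m[k+1,5]+p_{0}·p_k·p_{5}.
k=1: 0 + 924 + 13·3·10 = 1314; k=2: 273 + 1617 + 13·7·10 = 2800; k=3: 660 + 1210 + 13·11·10 = 3300; k=4: 1023 + 0 + 13·11·10 = 2453.
Minimum: 1314 at k=1.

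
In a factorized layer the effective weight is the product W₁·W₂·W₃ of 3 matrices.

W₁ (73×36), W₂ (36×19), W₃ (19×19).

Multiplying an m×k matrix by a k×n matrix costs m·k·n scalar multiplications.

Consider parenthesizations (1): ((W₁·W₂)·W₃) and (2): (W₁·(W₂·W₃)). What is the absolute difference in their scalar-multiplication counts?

13357

Order (1) = ((W₁·W₂)·W₃): (W₁·W₂): 73×36 by 36×19 → 73×19, cost 73·36·19 = 49932; ((W₁·W₂)·W₃): 73×19 by 19×19 → 73×19, cost 73·19·19 = 26353; cumulative 76285. Total 76285.
Order (2) = (W₁·(W₂·W₃)): (W₂·W₃): 36×19 by 19×19 → 36×19, cost 36·19·19 = 12996; (W₁·(W₂·W₃)): 73×36 by 36×19 → 73×19, cost 73·36·19 = 49932; cumulative 62928. Total 62928.
Difference: |76285 − 62928| = 13357.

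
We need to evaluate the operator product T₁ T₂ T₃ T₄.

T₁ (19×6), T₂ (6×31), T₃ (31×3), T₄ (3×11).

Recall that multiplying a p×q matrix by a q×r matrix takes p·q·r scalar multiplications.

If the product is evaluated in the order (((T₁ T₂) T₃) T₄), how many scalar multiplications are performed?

5928

(T₁ T₂): 19×6 by 6×31 → 19×31, cost 19·6·31 = 3534
((T₁ T₂) T₃): 19×31 by 31×3 → 19×3, cost 19·31·3 = 1767; cumulative 5301
(((T₁ T₂) T₃) T₄): 19×3 by 3×11 → 19×11, cost 19·3·11 = 627; cumulative 5928
Total: 5928 scalar multiplications.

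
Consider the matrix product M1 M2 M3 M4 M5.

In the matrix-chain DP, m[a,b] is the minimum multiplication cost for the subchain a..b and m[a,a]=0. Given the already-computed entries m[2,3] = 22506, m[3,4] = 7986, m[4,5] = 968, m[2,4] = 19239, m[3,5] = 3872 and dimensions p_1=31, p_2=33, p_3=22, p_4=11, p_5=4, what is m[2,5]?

m[2,5] = min over k∈[2,4] of m[2,k]+m[k+1,5]+p_{1}·p_k·p_{5}.
k=2: 0 + 3872 + 31·33·4 = 7964; k=3: 22506 + 968 + 31·22·4 = 26202; k=4: 19239 + 0 + 31·11·4 = 20603.
Minimum: 7964 at k=2.

7964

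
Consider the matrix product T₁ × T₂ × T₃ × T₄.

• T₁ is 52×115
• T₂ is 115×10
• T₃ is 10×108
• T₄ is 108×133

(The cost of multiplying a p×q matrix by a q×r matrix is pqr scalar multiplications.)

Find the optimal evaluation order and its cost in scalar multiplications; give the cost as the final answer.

272600

Adjacent pairs: T₁T₂ = 52·115·10 = 59800; T₂T₃ = 115·10·108 = 124200; T₃T₄ = 10·108·133 = 143640.
Length 3: T₁..T₃: k=1: 0+124200+52·115·108=770040; k=2: 59800+0+52·10·108=115960 → min 115960 | T₂..T₄: k=2: 0+143640+115·10·133=296590; k=3: 124200+0+115·108·133=1776060 → min 296590.
Length 4: T₁..T₄: k=1: 0+296590+52·115·133=1091930; k=2: 59800+143640+52·10·133=272600; k=3: 115960+0+52·108·133=862888 → min 272600.
Optimal parenthesization: ((T₁ × T₂) × (T₃ × T₄)) with cost 272600.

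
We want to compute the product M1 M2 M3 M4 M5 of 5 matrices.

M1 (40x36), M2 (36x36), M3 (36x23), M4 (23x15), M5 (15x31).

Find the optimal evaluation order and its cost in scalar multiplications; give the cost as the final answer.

72060

Adjacent pairs: M1M2 = 40·36·36 = 51840; M2M3 = 36·36·23 = 29808; M3M4 = 36·23·15 = 12420; M4M5 = 23·15·31 = 10695.
Length 3: M1..M3: k=1: 0+29808+40·36·23=62928; k=2: 51840+0+40·36·23=84960 → min 62928 | M2..M4: k=2: 0+12420+36·36·15=31860; k=3: 29808+0+36·23·15=42228 → min 31860 | M3..M5: k=3: 0+10695+36·23·31=36363; k=4: 12420+0+36·15·31=29160 → min 29160.
Length 4: M1..M4: k=1: 0+31860+40·36·15=53460; k=2: 51840+12420+40·36·15=85860; k=3: 62928+0+40·23·15=76728 → min 53460 | M2..M5: k=2: 0+29160+36·36·31=69336; k=3: 29808+10695+36·23·31=66171; k=4: 31860+0+36·15·31=48600 → min 48600.
Length 5: M1..M5: k=1: 0+48600+40·36·31=93240; k=2: 51840+29160+40·36·31=125640; k=3: 62928+10695+40·23·31=102143; k=4: 53460+0+40·15·31=72060 → min 72060.
Optimal parenthesization: ((M1 (M2 (M3 M4))) M5) with cost 72060.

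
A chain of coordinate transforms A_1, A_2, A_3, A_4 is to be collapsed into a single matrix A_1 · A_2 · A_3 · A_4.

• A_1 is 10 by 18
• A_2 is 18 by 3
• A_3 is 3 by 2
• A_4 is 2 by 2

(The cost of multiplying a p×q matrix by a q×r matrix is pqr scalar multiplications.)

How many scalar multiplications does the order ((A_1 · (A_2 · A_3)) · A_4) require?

508

(A_2 · A_3): 18×3 by 3×2 → 18×2, cost 18·3·2 = 108
(A_1 · (A_2 · A_3)): 10×18 by 18×2 → 10×2, cost 10·18·2 = 360; cumulative 468
((A_1 · (A_2 · A_3)) · A_4): 10×2 by 2×2 → 10×2, cost 10·2·2 = 40; cumulative 508
Total: 508 scalar multiplications.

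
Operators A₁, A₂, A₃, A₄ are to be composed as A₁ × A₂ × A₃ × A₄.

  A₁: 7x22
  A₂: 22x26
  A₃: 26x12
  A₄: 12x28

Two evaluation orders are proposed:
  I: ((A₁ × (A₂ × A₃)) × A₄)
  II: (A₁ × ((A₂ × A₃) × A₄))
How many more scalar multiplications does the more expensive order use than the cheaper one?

7504

Order I = ((A₁ × (A₂ × A₃)) × A₄): (A₂ × A₃): 22×26 by 26×12 → 22×12, cost 22·26·12 = 6864; (A₁ × (A₂ × A₃)): 7×22 by 22×12 → 7×12, cost 7·22·12 = 1848; cumulative 8712; ((A₁ × (A₂ × A₃)) × A₄): 7×12 by 12×28 → 7×28, cost 7·12·28 = 2352; cumulative 11064. Total 11064.
Order II = (A₁ × ((A₂ × A₃) × A₄)): (A₂ × A₃): 22×26 by 26×12 → 22×12, cost 22·26·12 = 6864; ((A₂ × A₃) × A₄): 22×12 by 12×28 → 22×28, cost 22·12·28 = 7392; cumulative 14256; (A₁ × ((A₂ × A₃) × A₄)): 7×22 by 22×28 → 7×28, cost 7·22·28 = 4312; cumulative 18568. Total 18568.
Difference: |11064 − 18568| = 7504.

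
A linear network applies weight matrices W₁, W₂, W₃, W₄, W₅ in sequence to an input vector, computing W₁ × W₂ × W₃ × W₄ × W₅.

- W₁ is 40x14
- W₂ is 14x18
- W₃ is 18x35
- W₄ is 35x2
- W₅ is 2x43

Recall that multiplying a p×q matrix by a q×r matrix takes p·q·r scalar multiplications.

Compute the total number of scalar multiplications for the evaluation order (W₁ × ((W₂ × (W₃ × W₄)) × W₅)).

27048

(W₃ × W₄): 18×35 by 35×2 → 18×2, cost 18·35·2 = 1260
(W₂ × (W₃ × W₄)): 14×18 by 18×2 → 14×2, cost 14·18·2 = 504; cumulative 1764
((W₂ × (W₃ × W₄)) × W₅): 14×2 by 2×43 → 14×43, cost 14·2·43 = 1204; cumulative 2968
(W₁ × ((W₂ × (W₃ × W₄)) × W₅)): 40×14 by 14×43 → 40×43, cost 40·14·43 = 24080; cumulative 27048
Total: 27048 scalar multiplications.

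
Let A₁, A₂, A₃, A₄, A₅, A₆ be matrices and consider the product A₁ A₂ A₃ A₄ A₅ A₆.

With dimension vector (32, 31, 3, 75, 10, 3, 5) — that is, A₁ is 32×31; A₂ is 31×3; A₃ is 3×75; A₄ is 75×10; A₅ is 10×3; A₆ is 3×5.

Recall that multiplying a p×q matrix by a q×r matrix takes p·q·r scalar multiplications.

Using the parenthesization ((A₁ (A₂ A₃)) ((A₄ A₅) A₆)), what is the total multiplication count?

96750

(A₂ A₃): 31×3 by 3×75 → 31×75, cost 31·3·75 = 6975
(A₁ (A₂ A₃)): 32×31 by 31×75 → 32×75, cost 32·31·75 = 74400; cumulative 81375
(A₄ A₅): 75×10 by 10×3 → 75×3, cost 75·10·3 = 2250
((A₄ A₅) A₆): 75×3 by 3×5 → 75×5, cost 75·3·5 = 1125; cumulative 3375
((A₁ (A₂ A₃)) ((A₄ A₅) A₆)): 32×75 by 75×5 → 32×5, cost 32·75·5 = 12000; cumulative 96750
Total: 96750 scalar multiplications.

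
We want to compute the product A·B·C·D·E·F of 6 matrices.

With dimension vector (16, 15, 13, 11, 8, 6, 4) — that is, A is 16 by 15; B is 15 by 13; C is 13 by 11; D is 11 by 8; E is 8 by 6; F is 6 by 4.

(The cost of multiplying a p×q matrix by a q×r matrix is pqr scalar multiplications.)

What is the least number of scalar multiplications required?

2856

Adjacent pairs: AB = 16·15·13 = 3120; BC = 15·13·11 = 2145; CD = 13·11·8 = 1144; DE = 11·8·6 = 528; EF = 8·6·4 = 192.
Length 3: A..C: k=1: 0+2145+16·15·11=4785; k=2: 3120+0+16·13·11=5408 → min 4785 | B..D: k=2: 0+1144+15·13·8=2704; k=3: 2145+0+15·11·8=3465 → min 2704 | C..E: k=3: 0+528+13·11·6=1386; k=4: 1144+0+13·8·6=1768 → min 1386 | D..F: k=4: 0+192+11·8·4=544; k=5: 528+0+11·6·4=792 → min 544.
Length 4: A..D: k=1: 0+2704+16·15·8=4624; k=2: 3120+1144+16·13·8=5928; k=3: 4785+0+16·11·8=6193 → min 4624 | B..E: k=2: 0+1386+15·13·6=2556; k=3: 2145+528+15·11·6=3663; k=4: 2704+0+15·8·6=3424 → min 2556 | C..F: k=3: 0+544+13·11·4=1116; k=4: 1144+192+13·8·4=1752; k=5: 1386+0+13·6·4=1698 → min 1116.
Length 5: A..E: k=1: 0+2556+16·15·6=3996; k=2: 3120+1386+16·13·6=5754; k=3: 4785+528+16·11·6=6369; k=4: 4624+0+16·8·6=5392 → min 3996 | B..F: k=2: 0+1116+15·13·4=1896; k=3: 2145+544+15·11·4=3349; k=4: 2704+192+15·8·4=3376; k=5: 2556+0+15·6·4=2916 → min 1896.
Length 6: A..F: k=1: 0+1896+16·15·4=2856; k=2: 3120+1116+16·13·4=5068; k=3: 4785+544+16·11·4=6033; k=4: 4624+192+16·8·4=5328; k=5: 3996+0+16·6·4=4380 → min 2856.
Optimal order: (A·(B·(C·(D·(E·F))))) with cost 2856.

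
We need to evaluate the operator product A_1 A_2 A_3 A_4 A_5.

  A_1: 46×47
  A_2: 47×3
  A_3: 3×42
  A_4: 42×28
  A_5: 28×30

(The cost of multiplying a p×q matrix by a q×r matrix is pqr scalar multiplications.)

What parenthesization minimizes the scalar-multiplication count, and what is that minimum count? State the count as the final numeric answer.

16674

Adjacent pairs: A_1A_2 = 46·47·3 = 6486; A_2A_3 = 47·3·42 = 5922; A_3A_4 = 3·42·28 = 3528; A_4A_5 = 42·28·30 = 35280.
Length 3: A_1..A_3: k=1: 0+5922+46·47·42=96726; k=2: 6486+0+46·3·42=12282 → min 12282 | A_2..A_4: k=2: 0+3528+47·3·28=7476; k=3: 5922+0+47·42·28=61194 → min 7476 | A_3..A_5: k=3: 0+35280+3·42·30=39060; k=4: 3528+0+3·28·30=6048 → min 6048.
Length 4: A_1..A_4: k=1: 0+7476+46·47·28=68012; k=2: 6486+3528+46·3·28=13878; k=3: 12282+0+46·42·28=66378 → min 13878 | A_2..A_5: k=2: 0+6048+47·3·30=10278; k=3: 5922+35280+47·42·30=100422; k=4: 7476+0+47·28·30=46956 → min 10278.
Length 5: A_1..A_5: k=1: 0+10278+46·47·30=75138; k=2: 6486+6048+46·3·30=16674; k=3: 12282+35280+46·42·30=105522; k=4: 13878+0+46·28·30=52518 → min 16674.
Optimal parenthesization: ((A_1 A_2) ((A_3 A_4) A_5)) with cost 16674.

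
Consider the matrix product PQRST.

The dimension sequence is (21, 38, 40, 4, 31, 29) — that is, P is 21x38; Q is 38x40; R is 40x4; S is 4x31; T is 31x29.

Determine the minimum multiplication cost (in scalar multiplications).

Adjacent pairs: PQ = 21·38·40 = 31920; QR = 38·40·4 = 6080; RS = 40·4·31 = 4960; ST = 4·31·29 = 3596.
Length 3: P..R: k=1: 0+6080+21·38·4=9272; k=2: 31920+0+21·40·4=35280 → min 9272 | Q..S: k=2: 0+4960+38·40·31=52080; k=3: 6080+0+38·4·31=10792 → min 10792 | R..T: k=3: 0+3596+40·4·29=8236; k=4: 4960+0+40·31·29=40920 → min 8236.
Length 4: P..S: k=1: 0+10792+21·38·31=35530; k=2: 31920+4960+21·40·31=62920; k=3: 9272+0+21·4·31=11876 → min 11876 | Q..T: k=2: 0+8236+38·40·29=52316; k=3: 6080+3596+38·4·29=14084; k=4: 10792+0+38·31·29=44954 → min 14084.
Length 5: P..T: k=1: 0+14084+21·38·29=37226; k=2: 31920+8236+21·40·29=64516; k=3: 9272+3596+21·4·29=15304; k=4: 11876+0+21·31·29=30755 → min 15304.
Optimal order: ((P(QR))(ST)) with cost 15304.

15304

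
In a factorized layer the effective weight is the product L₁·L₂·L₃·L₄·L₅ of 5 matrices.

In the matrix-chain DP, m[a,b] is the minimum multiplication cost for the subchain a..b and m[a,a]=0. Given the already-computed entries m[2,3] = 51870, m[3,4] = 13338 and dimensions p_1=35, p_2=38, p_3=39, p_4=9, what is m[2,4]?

25308

m[2,4] = min over k∈[2,3] of m[2,k]+m[k+1,4]+p_{1}·p_k·p_{4}.
k=2: 0 + 13338 + 35·38·9 = 25308; k=3: 51870 + 0 + 35·39·9 = 64155.
Minimum: 25308 at k=2.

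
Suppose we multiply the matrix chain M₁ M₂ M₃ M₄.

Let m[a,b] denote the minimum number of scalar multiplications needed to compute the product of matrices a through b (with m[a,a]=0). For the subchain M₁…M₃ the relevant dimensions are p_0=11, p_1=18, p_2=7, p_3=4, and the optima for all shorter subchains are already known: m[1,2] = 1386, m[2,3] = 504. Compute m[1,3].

1296

m[1,3] = min over k∈[1,2] of m[1,k]+m[k+1,3]+p_{0}·p_k·p_{3}.
k=1: 0 + 504 + 11·18·4 = 1296; k=2: 1386 + 0 + 11·7·4 = 1694.
Minimum: 1296 at k=1.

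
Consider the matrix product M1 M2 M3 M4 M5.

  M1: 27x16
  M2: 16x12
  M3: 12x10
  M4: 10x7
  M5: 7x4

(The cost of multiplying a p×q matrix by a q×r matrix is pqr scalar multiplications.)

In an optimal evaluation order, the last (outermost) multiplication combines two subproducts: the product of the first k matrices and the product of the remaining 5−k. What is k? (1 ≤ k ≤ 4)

Adjacent pairs: M1M2 = 27·16·12 = 5184; M2M3 = 16·12·10 = 1920; M3M4 = 12·10·7 = 840; M4M5 = 10·7·4 = 280.
Length 3: M1..M3: k=1: 0+1920+27·16·10=6240; k=2: 5184+0+27·12·10=8424 → min 6240 | M2..M4: k=2: 0+840+16·12·7=2184; k=3: 1920+0+16·10·7=3040 → min 2184 | M3..M5: k=3: 0+280+12·10·4=760; k=4: 840+0+12·7·4=1176 → min 760.
Length 4: M1..M4: k=1: 0+2184+27·16·7=5208; k=2: 5184+840+27·12·7=8292; k=3: 6240+0+27·10·7=8130 → min 5208 | M2..M5: k=2: 0+760+16·12·4=1528; k=3: 1920+280+16·10·4=2840; k=4: 2184+0+16·7·4=2632 → min 1528.
Top-level splits: k=1: (M1..M1)·(M2..M5) → 0+1528+27·16·4 = 3256; k=2: (M1..M2)·(M3..M5) → 5184+760+27·12·4 = 7240; k=3: (M1..M3)·(M4..M5) → 6240+280+27·10·4 = 7600; k=4: (M1..M4)·(M5..M5) → 5208+0+27·7·4 = 5964.
Best split is after M1, i.e. k = 1.

1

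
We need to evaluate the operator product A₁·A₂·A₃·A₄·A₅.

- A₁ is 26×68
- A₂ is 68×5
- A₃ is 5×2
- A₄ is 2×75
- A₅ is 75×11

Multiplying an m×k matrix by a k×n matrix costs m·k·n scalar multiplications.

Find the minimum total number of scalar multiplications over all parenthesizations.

6438

Adjacent pairs: A₁A₂ = 26·68·5 = 8840; A₂A₃ = 68·5·2 = 680; A₃A₄ = 5·2·75 = 750; A₄A₅ = 2·75·11 = 1650.
Length 3: A₁..A₃: k=1: 0+680+26·68·2=4216; k=2: 8840+0+26·5·2=9100 → min 4216 | A₂..A₄: k=2: 0+750+68·5·75=26250; k=3: 680+0+68·2·75=10880 → min 10880 | A₃..A₅: k=3: 0+1650+5·2·11=1760; k=4: 750+0+5·75·11=4875 → min 1760.
Length 4: A₁..A₄: k=1: 0+10880+26·68·75=143480; k=2: 8840+750+26·5·75=19340; k=3: 4216+0+26·2·75=8116 → min 8116 | A₂..A₅: k=2: 0+1760+68·5·11=5500; k=3: 680+1650+68·2·11=3826; k=4: 10880+0+68·75·11=66980 → min 3826.
Length 5: A₁..A₅: k=1: 0+3826+26·68·11=23274; k=2: 8840+1760+26·5·11=12030; k=3: 4216+1650+26·2·11=6438; k=4: 8116+0+26·75·11=29566 → min 6438.
Optimal order: ((A₁·(A₂·A₃))·(A₄·A₅)) with cost 6438.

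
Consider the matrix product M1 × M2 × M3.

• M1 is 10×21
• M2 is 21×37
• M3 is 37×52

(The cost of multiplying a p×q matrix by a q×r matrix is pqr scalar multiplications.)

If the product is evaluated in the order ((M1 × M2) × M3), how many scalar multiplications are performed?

27010

(M1 × M2): 10×21 by 21×37 → 10×37, cost 10·21·37 = 7770
((M1 × M2) × M3): 10×37 by 37×52 → 10×52, cost 10·37·52 = 19240; cumulative 27010
Total: 27010 scalar multiplications.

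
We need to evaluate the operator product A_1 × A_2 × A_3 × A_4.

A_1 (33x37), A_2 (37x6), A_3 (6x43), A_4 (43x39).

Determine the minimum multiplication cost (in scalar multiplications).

25110

Adjacent pairs: A_1A_2 = 33·37·6 = 7326; A_2A_3 = 37·6·43 = 9546; A_3A_4 = 6·43·39 = 10062.
Length 3: A_1..A_3: k=1: 0+9546+33·37·43=62049; k=2: 7326+0+33·6·43=15840 → min 15840 | A_2..A_4: k=2: 0+10062+37·6·39=18720; k=3: 9546+0+37·43·39=71595 → min 18720.
Length 4: A_1..A_4: k=1: 0+18720+33·37·39=66339; k=2: 7326+10062+33·6·39=25110; k=3: 15840+0+33·43·39=71181 → min 25110.
Optimal order: ((A_1 × A_2) × (A_3 × A_4)) with cost 25110.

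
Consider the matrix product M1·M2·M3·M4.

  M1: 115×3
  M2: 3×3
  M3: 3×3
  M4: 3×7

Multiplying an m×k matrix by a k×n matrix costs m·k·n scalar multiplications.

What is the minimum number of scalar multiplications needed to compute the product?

Adjacent pairs: M1M2 = 115·3·3 = 1035; M2M3 = 3·3·3 = 27; M3M4 = 3·3·7 = 63.
Length 3: M1..M3: k=1: 0+27+115·3·3=1062; k=2: 1035+0+115·3·3=2070 → min 1062 | M2..M4: k=2: 0+63+3·3·7=126; k=3: 27+0+3·3·7=90 → min 90.
Length 4: M1..M4: k=1: 0+90+115·3·7=2505; k=2: 1035+63+115·3·7=3513; k=3: 1062+0+115·3·7=3477 → min 2505.
Optimal order: (M1·((M2·M3)·M4)) with cost 2505.

2505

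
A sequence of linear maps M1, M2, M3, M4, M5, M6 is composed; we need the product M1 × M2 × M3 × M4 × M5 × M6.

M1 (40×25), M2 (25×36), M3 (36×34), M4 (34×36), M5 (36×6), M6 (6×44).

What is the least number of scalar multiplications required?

Adjacent pairs: M1M2 = 40·25·36 = 36000; M2M3 = 25·36·34 = 30600; M3M4 = 36·34·36 = 44064; M4M5 = 34·36·6 = 7344; M5M6 = 36·6·44 = 9504.
Length 3: M1..M3: k=1: 0+30600+40·25·34=64600; k=2: 36000+0+40·36·34=84960 → min 64600 | M2..M4: k=2: 0+44064+25·36·36=76464; k=3: 30600+0+25·34·36=61200 → min 61200 | M3..M5: k=3: 0+7344+36·34·6=14688; k=4: 44064+0+36·36·6=51840 → min 14688 | M4..M6: k=4: 0+9504+34·36·44=63360; k=5: 7344+0+34·6·44=16320 → min 16320.
Length 4: M1..M4: k=1: 0+61200+40·25·36=97200; k=2: 36000+44064+40·36·36=131904; k=3: 64600+0+40·34·36=113560 → min 97200 | M2..M5: k=2: 0+14688+25·36·6=20088; k=3: 30600+7344+25·34·6=43044; k=4: 61200+0+25·36·6=66600 → min 20088 | M3..M6: k=3: 0+16320+36·34·44=70176; k=4: 44064+9504+36·36·44=110592; k=5: 14688+0+36·6·44=24192 → min 24192.
Length 5: M1..M5: k=1: 0+20088+40·25·6=26088; k=2: 36000+14688+40·36·6=59328; k=3: 64600+7344+40·34·6=80104; k=4: 97200+0+40·36·6=105840 → min 26088 | M2..M6: k=2: 0+24192+25·36·44=63792; k=3: 30600+16320+25·34·44=84320; k=4: 61200+9504+25·36·44=110304; k=5: 20088+0+25·6·44=26688 → min 26688.
Length 6: M1..M6: k=1: 0+26688+40·25·44=70688; k=2: 36000+24192+40·36·44=123552; k=3: 64600+16320+40·34·44=140760; k=4: 97200+9504+40·36·44=170064; k=5: 26088+0+40·6·44=36648 → min 36648.
Optimal order: ((M1 × (M2 × (M3 × (M4 × M5)))) × M6) with cost 36648.

36648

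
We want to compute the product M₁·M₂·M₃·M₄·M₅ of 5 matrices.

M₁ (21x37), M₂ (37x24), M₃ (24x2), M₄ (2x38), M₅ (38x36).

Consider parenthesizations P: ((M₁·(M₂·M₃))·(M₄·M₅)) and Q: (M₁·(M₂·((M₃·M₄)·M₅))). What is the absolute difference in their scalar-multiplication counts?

Order P = ((M₁·(M₂·M₃))·(M₄·M₅)): (M₂·M₃): 37×24 by 24×2 → 37×2, cost 37·24·2 = 1776; (M₁·(M₂·M₃)): 21×37 by 37×2 → 21×2, cost 21·37·2 = 1554; cumulative 3330; (M₄·M₅): 2×38 by 38×36 → 2×36, cost 2·38·36 = 2736; ((M₁·(M₂·M₃))·(M₄·M₅)): 21×2 by 2×36 → 21×36, cost 21·2·36 = 1512; cumulative 7578. Total 7578.
Order Q = (M₁·(M₂·((M₃·M₄)·M₅))): (M₃·M₄): 24×2 by 2×38 → 24×38, cost 24·2·38 = 1824; ((M₃·M₄)·M₅): 24×38 by 38×36 → 24×36, cost 24·38·36 = 32832; cumulative 34656; (M₂·((M₃·M₄)·M₅)): 37×24 by 24×36 → 37×36, cost 37·24·36 = 31968; cumulative 66624; (M₁·(M₂·((M₃·M₄)·M₅))): 21×37 by 37×36 → 21×36, cost 21·37·36 = 27972; cumulative 94596. Total 94596.
Difference: |7578 − 94596| = 87018.

87018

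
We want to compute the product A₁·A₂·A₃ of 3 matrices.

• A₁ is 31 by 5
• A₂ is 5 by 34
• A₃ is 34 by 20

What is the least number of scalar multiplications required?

6500

Order (A₁·(A₂·A₃)): (A₂·A₃): 5×34 by 34×20 → 5×20, cost 5·34·20 = 3400; (A₁·(A₂·A₃)): 31×5 by 5×20 → 31×20, cost 31·5·20 = 3100; cumulative 6500. Total 6500.
Order ((A₁·A₂)·A₃): (A₁·A₂): 31×5 by 5×34 → 31×34, cost 31·5·34 = 5270; ((A₁·A₂)·A₃): 31×34 by 34×20 → 31×20, cost 31·34·20 = 21080; cumulative 26350. Total 26350.
Minimum: 6500.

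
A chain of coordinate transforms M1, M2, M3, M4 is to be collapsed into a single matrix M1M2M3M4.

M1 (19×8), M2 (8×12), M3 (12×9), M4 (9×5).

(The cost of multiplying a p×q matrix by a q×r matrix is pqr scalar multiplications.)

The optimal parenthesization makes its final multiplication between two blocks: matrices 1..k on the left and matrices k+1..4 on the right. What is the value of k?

Adjacent pairs: M1M2 = 19·8·12 = 1824; M2M3 = 8·12·9 = 864; M3M4 = 12·9·5 = 540.
Length 3: M1..M3: k=1: 0+864+19·8·9=2232; k=2: 1824+0+19·12·9=3876 → min 2232 | M2..M4: k=2: 0+540+8·12·5=1020; k=3: 864+0+8·9·5=1224 → min 1020.
Top-level splits: k=1: (M1..M1)·(M2..M4) → 0+1020+19·8·5 = 1780; k=2: (M1..M2)·(M3..M4) → 1824+540+19·12·5 = 3504; k=3: (M1..M3)·(M4..M4) → 2232+0+19·9·5 = 3087.
Best split is after M1, i.e. k = 1.

1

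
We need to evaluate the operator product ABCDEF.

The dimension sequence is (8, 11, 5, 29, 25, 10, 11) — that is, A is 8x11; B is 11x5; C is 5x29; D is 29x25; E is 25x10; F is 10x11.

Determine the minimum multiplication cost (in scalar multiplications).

Adjacent pairs: AB = 8·11·5 = 440; BC = 11·5·29 = 1595; CD = 5·29·25 = 3625; DE = 29·25·10 = 7250; EF = 25·10·11 = 2750.
Length 3: A..C: k=1: 0+1595+8·11·29=4147; k=2: 440+0+8·5·29=1600 → min 1600 | B..D: k=2: 0+3625+11·5·25=5000; k=3: 1595+0+11·29·25=9570 → min 5000 | C..E: k=3: 0+7250+5·29·10=8700; k=4: 3625+0+5·25·10=4875 → min 4875 | D..F: k=4: 0+2750+29·25·11=10725; k=5: 7250+0+29·10·11=10440 → min 10440.
Length 4: A..D: k=1: 0+5000+8·11·25=7200; k=2: 440+3625+8·5·25=5065; k=3: 1600+0+8·29·25=7400 → min 5065 | B..E: k=2: 0+4875+11·5·10=5425; k=3: 1595+7250+11·29·10=12035; k=4: 5000+0+11·25·10=7750 → min 5425 | C..F: k=3: 0+10440+5·29·11=12035; k=4: 3625+2750+5·25·11=7750; k=5: 4875+0+5·10·11=5425 → min 5425.
Length 5: A..E: k=1: 0+5425+8·11·10=6305; k=2: 440+4875+8·5·10=5715; k=3: 1600+7250+8·29·10=11170; k=4: 5065+0+8·25·10=7065 → min 5715 | B..F: k=2: 0+5425+11·5·11=6030; k=3: 1595+10440+11·29·11=15544; k=4: 5000+2750+11·25·11=10775; k=5: 5425+0+11·10·11=6635 → min 6030.
Length 6: A..F: k=1: 0+6030+8·11·11=6998; k=2: 440+5425+8·5·11=6305; k=3: 1600+10440+8·29·11=14592; k=4: 5065+2750+8·25·11=10015; k=5: 5715+0+8·10·11=6595 → min 6305.
Optimal order: ((AB)(((CD)E)F)) with cost 6305.

6305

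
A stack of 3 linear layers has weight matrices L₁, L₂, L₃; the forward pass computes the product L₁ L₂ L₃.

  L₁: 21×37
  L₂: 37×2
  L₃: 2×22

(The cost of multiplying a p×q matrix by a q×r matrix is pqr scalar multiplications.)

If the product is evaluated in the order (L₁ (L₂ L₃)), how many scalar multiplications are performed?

18722

(L₂ L₃): 37×2 by 2×22 → 37×22, cost 37·2·22 = 1628
(L₁ (L₂ L₃)): 21×37 by 37×22 → 21×22, cost 21·37·22 = 17094; cumulative 18722
Total: 18722 scalar multiplications.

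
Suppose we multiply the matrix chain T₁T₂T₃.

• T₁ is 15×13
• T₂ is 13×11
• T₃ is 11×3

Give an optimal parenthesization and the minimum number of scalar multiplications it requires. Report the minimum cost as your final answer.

1014

(T₁(T₂T₃)): cost 1014.
((T₁T₂)T₃): cost 2640.
Optimal: (T₁(T₂T₃)) with cost 1014.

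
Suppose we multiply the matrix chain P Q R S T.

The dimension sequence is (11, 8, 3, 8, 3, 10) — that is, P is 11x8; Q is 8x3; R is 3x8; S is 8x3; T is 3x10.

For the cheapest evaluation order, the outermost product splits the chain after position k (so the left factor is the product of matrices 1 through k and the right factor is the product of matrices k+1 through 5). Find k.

4

Adjacent pairs: PQ = 11·8·3 = 264; QR = 8·3·8 = 192; RS = 3·8·3 = 72; ST = 8·3·10 = 240.
Length 3: P..R: k=1: 0+192+11·8·8=896; k=2: 264+0+11·3·8=528 → min 528 | Q..S: k=2: 0+72+8·3·3=144; k=3: 192+0+8·8·3=384 → min 144 | R..T: k=3: 0+240+3·8·10=480; k=4: 72+0+3·3·10=162 → min 162.
Length 4: P..S: k=1: 0+144+11·8·3=408; k=2: 264+72+11·3·3=435; k=3: 528+0+11·8·3=792 → min 408 | Q..T: k=2: 0+162+8·3·10=402; k=3: 192+240+8·8·10=1072; k=4: 144+0+8·3·10=384 → min 384.
Top-level splits: k=1: (P..P)·(Q..T) → 0+384+11·8·10 = 1264; k=2: (P..Q)·(R..T) → 264+162+11·3·10 = 756; k=3: (P..R)·(S..T) → 528+240+11·8·10 = 1648; k=4: (P..S)·(T..T) → 408+0+11·3·10 = 738.
Best split is after S, i.e. k = 4.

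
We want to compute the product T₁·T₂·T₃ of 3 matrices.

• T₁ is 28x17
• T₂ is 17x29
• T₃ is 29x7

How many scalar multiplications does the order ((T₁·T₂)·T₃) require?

(T₁·T₂): 28×17 by 17×29 → 28×29, cost 28·17·29 = 13804
((T₁·T₂)·T₃): 28×29 by 29×7 → 28×7, cost 28·29·7 = 5684; cumulative 19488
Total: 19488 scalar multiplications.

19488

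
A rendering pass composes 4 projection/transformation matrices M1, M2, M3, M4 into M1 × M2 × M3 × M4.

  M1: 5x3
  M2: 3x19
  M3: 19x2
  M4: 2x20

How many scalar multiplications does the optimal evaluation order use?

Adjacent pairs: M1M2 = 5·3·19 = 285; M2M3 = 3·19·2 = 114; M3M4 = 19·2·20 = 760.
Length 3: M1..M3: k=1: 0+114+5·3·2=144; k=2: 285+0+5·19·2=475 → min 144 | M2..M4: k=2: 0+760+3·19·20=1900; k=3: 114+0+3·2·20=234 → min 234.
Length 4: M1..M4: k=1: 0+234+5·3·20=534; k=2: 285+760+5·19·20=2945; k=3: 144+0+5·2·20=344 → min 344.
Optimal order: ((M1 × (M2 × M3)) × M4) with cost 344.

344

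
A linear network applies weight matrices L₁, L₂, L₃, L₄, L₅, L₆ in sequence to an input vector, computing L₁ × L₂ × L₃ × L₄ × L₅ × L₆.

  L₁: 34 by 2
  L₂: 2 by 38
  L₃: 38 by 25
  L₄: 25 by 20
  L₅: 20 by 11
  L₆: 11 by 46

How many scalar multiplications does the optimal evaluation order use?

Adjacent pairs: L₁L₂ = 34·2·38 = 2584; L₂L₃ = 2·38·25 = 1900; L₃L₄ = 38·25·20 = 19000; L₄L₅ = 25·20·11 = 5500; L₅L₆ = 20·11·46 = 10120.
Length 3: L₁..L₃: k=1: 0+1900+34·2·25=3600; k=2: 2584+0+34·38·25=34884 → min 3600 | L₂..L₄: k=2: 0+19000+2·38·20=20520; k=3: 1900+0+2·25·20=2900 → min 2900 | L₃..L₅: k=3: 0+5500+38·25·11=15950; k=4: 19000+0+38·20·11=27360 → min 15950 | L₄..L₆: k=4: 0+10120+25·20·46=33120; k=5: 5500+0+25·11·46=18150 → min 18150.
Length 4: L₁..L₄: k=1: 0+2900+34·2·20=4260; k=2: 2584+19000+34·38·20=47424; k=3: 3600+0+34·25·20=20600 → min 4260 | L₂..L₅: k=2: 0+15950+2·38·11=16786; k=3: 1900+5500+2·25·11=7950; k=4: 2900+0+2·20·11=3340 → min 3340 | L₃..L₆: k=3: 0+18150+38·25·46=61850; k=4: 19000+10120+38·20·46=64080; k=5: 15950+0+38·11·46=35178 → min 35178.
Length 5: L₁..L₅: k=1: 0+3340+34·2·11=4088; k=2: 2584+15950+34·38·11=32746; k=3: 3600+5500+34·25·11=18450; k=4: 4260+0+34·20·11=11740 → min 4088 | L₂..L₆: k=2: 0+35178+2·38·46=38674; k=3: 1900+18150+2·25·46=22350; k=4: 2900+10120+2·20·46=14860; k=5: 3340+0+2·11·46=4352 → min 4352.
Length 6: L₁..L₆: k=1: 0+4352+34·2·46=7480; k=2: 2584+35178+34·38·46=97194; k=3: 3600+18150+34·25·46=60850; k=4: 4260+10120+34·20·46=45660; k=5: 4088+0+34·11·46=21292 → min 7480.
Optimal order: (L₁ × ((((L₂ × L₃) × L₄) × L₅) × L₆)) with cost 7480.

7480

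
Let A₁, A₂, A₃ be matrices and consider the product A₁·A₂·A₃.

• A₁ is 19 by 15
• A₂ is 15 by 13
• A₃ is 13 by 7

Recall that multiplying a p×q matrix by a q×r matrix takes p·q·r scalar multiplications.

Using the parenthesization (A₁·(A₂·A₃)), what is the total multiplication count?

(A₂·A₃): 15×13 by 13×7 → 15×7, cost 15·13·7 = 1365
(A₁·(A₂·A₃)): 19×15 by 15×7 → 19×7, cost 19·15·7 = 1995; cumulative 3360
Total: 3360 scalar multiplications.

3360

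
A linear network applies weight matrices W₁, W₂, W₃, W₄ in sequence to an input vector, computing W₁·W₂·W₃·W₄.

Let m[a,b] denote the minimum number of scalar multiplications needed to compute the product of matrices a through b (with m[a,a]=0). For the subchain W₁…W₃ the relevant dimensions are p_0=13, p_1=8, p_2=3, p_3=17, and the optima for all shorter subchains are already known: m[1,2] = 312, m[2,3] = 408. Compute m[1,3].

975

m[1,3] = min over k∈[1,2] of m[1,k]+m[k+1,3]+p_{0}·p_k·p_{3}.
k=1: 0 + 408 + 13·8·17 = 2176; k=2: 312 + 0 + 13·3·17 = 975.
Minimum: 975 at k=2.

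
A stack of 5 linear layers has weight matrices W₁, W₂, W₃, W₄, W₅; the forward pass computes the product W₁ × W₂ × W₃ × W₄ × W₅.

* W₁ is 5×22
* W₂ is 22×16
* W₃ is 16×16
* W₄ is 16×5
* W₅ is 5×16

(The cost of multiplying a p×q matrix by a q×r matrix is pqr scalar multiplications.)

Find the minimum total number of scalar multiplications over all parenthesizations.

Adjacent pairs: W₁W₂ = 5·22·16 = 1760; W₂W₃ = 22·16·16 = 5632; W₃W₄ = 16·16·5 = 1280; W₄W₅ = 16·5·16 = 1280.
Length 3: W₁..W₃: k=1: 0+5632+5·22·16=7392; k=2: 1760+0+5·16·16=3040 → min 3040 | W₂..W₄: k=2: 0+1280+22·16·5=3040; k=3: 5632+0+22·16·5=7392 → min 3040 | W₃..W₅: k=3: 0+1280+16·16·16=5376; k=4: 1280+0+16·5·16=2560 → min 2560.
Length 4: W₁..W₄: k=1: 0+3040+5·22·5=3590; k=2: 1760+1280+5·16·5=3440; k=3: 3040+0+5·16·5=3440 → min 3440 | W₂..W₅: k=2: 0+2560+22·16·16=8192; k=3: 5632+1280+22·16·16=12544; k=4: 3040+0+22·5·16=4800 → min 4800.
Length 5: W₁..W₅: k=1: 0+4800+5·22·16=6560; k=2: 1760+2560+5·16·16=5600; k=3: 3040+1280+5·16·16=5600; k=4: 3440+0+5·5·16=3840 → min 3840.
Optimal order: (((W₁ × W₂) × (W₃ × W₄)) × W₅) with cost 3840.

3840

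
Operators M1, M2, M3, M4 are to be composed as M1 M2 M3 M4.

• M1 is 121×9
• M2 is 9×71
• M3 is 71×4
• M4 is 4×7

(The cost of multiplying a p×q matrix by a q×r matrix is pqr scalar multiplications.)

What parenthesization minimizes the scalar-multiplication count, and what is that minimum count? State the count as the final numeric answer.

Adjacent pairs: M1M2 = 121·9·71 = 77319; M2M3 = 9·71·4 = 2556; M3M4 = 71·4·7 = 1988.
Length 3: M1..M3: k=1: 0+2556+121·9·4=6912; k=2: 77319+0+121·71·4=111683 → min 6912 | M2..M4: k=2: 0+1988+9·71·7=6461; k=3: 2556+0+9·4·7=2808 → min 2808.
Length 4: M1..M4: k=1: 0+2808+121·9·7=10431; k=2: 77319+1988+121·71·7=139444; k=3: 6912+0+121·4·7=10300 → min 10300.
Optimal parenthesization: ((M1 (M2 M3)) M4) with cost 10300.

10300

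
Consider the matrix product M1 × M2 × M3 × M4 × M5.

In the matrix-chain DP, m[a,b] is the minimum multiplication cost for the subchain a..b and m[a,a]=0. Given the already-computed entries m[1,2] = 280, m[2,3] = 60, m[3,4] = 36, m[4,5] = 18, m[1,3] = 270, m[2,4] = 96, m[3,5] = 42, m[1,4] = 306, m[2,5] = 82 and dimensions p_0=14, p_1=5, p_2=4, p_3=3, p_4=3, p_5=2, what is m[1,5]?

222

m[1,5] = min over k∈[1,4] of m[1,k]+m[k+1,5]+p_{0}·p_k·p_{5}.
k=1: 0 + 82 + 14·5·2 = 222; k=2: 280 + 42 + 14·4·2 = 434; k=3: 270 + 18 + 14·3·2 = 372; k=4: 306 + 0 + 14·3·2 = 390.
Minimum: 222 at k=1.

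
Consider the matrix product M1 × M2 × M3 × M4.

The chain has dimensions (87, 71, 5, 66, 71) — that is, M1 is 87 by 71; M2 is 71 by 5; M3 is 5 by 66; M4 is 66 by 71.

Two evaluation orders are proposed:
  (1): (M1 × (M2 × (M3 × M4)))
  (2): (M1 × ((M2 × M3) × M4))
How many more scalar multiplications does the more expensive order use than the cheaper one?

Order (1) = (M1 × (M2 × (M3 × M4))): (M3 × M4): 5×66 by 66×71 → 5×71, cost 5·66·71 = 23430; (M2 × (M3 × M4)): 71×5 by 5×71 → 71×71, cost 71·5·71 = 25205; cumulative 48635; (M1 × (M2 × (M3 × M4))): 87×71 by 71×71 → 87×71, cost 87·71·71 = 438567; cumulative 487202. Total 487202.
Order (2) = (M1 × ((M2 × M3) × M4)): (M2 × M3): 71×5 by 5×66 → 71×66, cost 71·5·66 = 23430; ((M2 × M3) × M4): 71×66 by 66×71 → 71×71, cost 71·66·71 = 332706; cumulative 356136; (M1 × ((M2 × M3) × M4)): 87×71 by 71×71 → 87×71, cost 87·71·71 = 438567; cumulative 794703. Total 794703.
Difference: |487202 − 794703| = 307501.

307501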